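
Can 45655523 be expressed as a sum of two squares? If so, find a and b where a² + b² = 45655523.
Not possible

Factorization: 45655523 = 17 × 139^3
By Fermat: n is sum of two squares iff every prime p ≡ 3 (mod 4) appears to even power.
Prime(s) ≡ 3 (mod 4) with odd exponent: [(139, 3)]
Therefore 45655523 cannot be expressed as a² + b².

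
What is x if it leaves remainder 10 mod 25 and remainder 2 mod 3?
35

Using Chinese Remainder Theorem:
M = 25 × 3 = 75
M1 = 3, M2 = 25
y1 = 3^(-1) mod 25 = 17
y2 = 25^(-1) mod 3 = 1
x = (10×3×17 + 2×25×1) mod 75 = 35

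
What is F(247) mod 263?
244

Matrix identity: Q^n = [[F_(n+1), F_n], [F_n, F_(n-1)]] with Q = [[1,1],[1,0]].
n = 247 = 11110111₂. Square-and-multiply, entries mod 263:
Q^1 = [[1,1],[1,0]]
Q^3 = (Q^1)²·Q = [[3,2],[2,1]]
Q^7 = (Q^3)²·Q = [[21,13],[13,8]]
Q^15 = (Q^7)²·Q = [[198,84],[84,114]]
Q^30 = (Q^15)² = [[235,171],[171,64]]
Q^61 = (Q^30)²·Q = [[150,43],[43,107]]
Q^123 = (Q^61)²·Q = [[158,153],[153,5]]
Q^247 = (Q^123)²·Q = [[198,244],[244,217]]
F_247 mod 263 = Q^247[0][1] = 244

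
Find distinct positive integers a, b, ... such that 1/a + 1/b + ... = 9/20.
1/3 + 1/9 + 1/180

Greedy algorithm:
9/20: ceiling(20/9) = 3, use 1/3
7/60: ceiling(60/7) = 9, use 1/9
1/180: ceiling(180/1) = 180, use 1/180
Result: 9/20 = 1/3 + 1/9 + 1/180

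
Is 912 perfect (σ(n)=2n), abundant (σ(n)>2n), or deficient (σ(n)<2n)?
abundant

Proper divisors of 912: sum = 1 + 2 + 3 + 4 + 6 + 8 + 12 + 16 + ... + 152 + 228 + 304 + 456 (19 divisors) = 1568
Since 1568 > 912, 912 is abundant.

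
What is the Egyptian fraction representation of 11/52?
1/5 + 1/87 + 1/22620

Greedy algorithm:
11/52: ceiling(52/11) = 5, use 1/5
3/260: ceiling(260/3) = 87, use 1/87
1/22620: ceiling(22620/1) = 22620, use 1/22620
Result: 11/52 = 1/5 + 1/87 + 1/22620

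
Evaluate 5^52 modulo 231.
58

Repeated squaring. Binary of 52 = 110100.
5^1 ≡ 5 (mod 231); 5^2 ≡ 25 (mod 231); 5^4 ≡ 163 (mod 231); 5^8 ≡ 4 (mod 231); 5^16 ≡ 16 (mod 231); 5^32 ≡ 25 (mod 231)
5^52 = 5^4 × 5^16 × 5^32 ≡ 58 (mod 231)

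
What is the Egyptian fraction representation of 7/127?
1/19 + 1/403 + 1/194488 + 1/189127716232

Greedy algorithm:
7/127: ceiling(127/7) = 19, use 1/19
6/2413: ceiling(2413/6) = 403, use 1/403
5/972439: ceiling(972439/5) = 194488, use 1/194488
1/189127716232: ceiling(189127716232/1) = 189127716232, use 1/189127716232
Result: 7/127 = 1/19 + 1/403 + 1/194488 + 1/189127716232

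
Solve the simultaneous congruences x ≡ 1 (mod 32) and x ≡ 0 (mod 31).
961

Using Chinese Remainder Theorem:
M = 32 × 31 = 992
M1 = 31, M2 = 32
y1 = 31^(-1) mod 32 = 31
y2 = 32^(-1) mod 31 = 1
x = (1×31×31 + 0×32×1) mod 992 = 961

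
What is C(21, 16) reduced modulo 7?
0

Using Lucas' theorem:
Write n=21 and k=16 in base 7:
n in base 7: [3, 0]
k in base 7: [2, 2]
C(21,16) mod 7 = ∏ C(n_i, k_i) mod 7
Digit binomials (mod 7): C(3,2) = 3; C(0,2) = 0 (k_i > n_i)
Product: 3 × 0 = 0 ≡ 0 (mod 7)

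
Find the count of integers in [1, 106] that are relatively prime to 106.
52

106 = 2 × 53
φ(n) = n × ∏(1 - 1/p) for each prime p dividing n
φ(106) = 106 × (1 - 1/2) × (1 - 1/53) = 52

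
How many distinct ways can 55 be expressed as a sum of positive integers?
451276

p(n) counts ways to write n as a sum of positive integers (order ignored).
Euler's pentagonal recurrence: p(k) = p(k-1) + p(k-2) - p(k-5) - p(k-7) + p(k-12) + p(k-15) - ... (offsets j(3j∓1)/2, signs ++--, p(0)=1, p(<0)=0).
DP table for k = 0..54: p(0)=1, p(1)=1, p(2)=2, p(3)=3, p(4)=5, p(5)=7, p(6)=11, p(7)=15, p(8)=22, p(9)=30, p(10)=42, p(11)=56, p(12)=77, p(13)=101, p(14)=135, p(15)=176, p(16)=231, p(17)=297, p(18)=385, p(19)=490, p(20)=627, p(21)=792, p(22)=1002, p(23)=1255, p(24)=1575, p(25)=1958, p(26)=2436, p(27)=3010, p(28)=3718, p(29)=4565, p(30)=5604, p(31)=6842, p(32)=8349, p(33)=10143, p(34)=12310, p(35)=14883, p(36)=17977, p(37)=21637, p(38)=26015, p(39)=31185, p(40)=37338, p(41)=44583, p(42)=53174, p(43)=63261, p(44)=75175, p(45)=89134, p(46)=105558, p(47)=124754, p(48)=147273, p(49)=173525, p(50)=204226, p(51)=239943, p(52)=281589, p(53)=329931, p(54)=386155.
Final step: p(55) = p(54) + p(53) - p(50) - p(48) + p(43) + p(40) - p(33) - p(29) + p(20) + p(15) - p(4)
= 386155 + 329931 - 204226 - 147273 + 63261 + 37338 - 10143 - 4565 + 627 + 176 - 5
= 451276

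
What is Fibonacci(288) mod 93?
42

Matrix identity: Q^n = [[F_(n+1), F_n], [F_n, F_(n-1)]] with Q = [[1,1],[1,0]].
n = 288 = 100100000₂. Square-and-multiply, entries mod 93:
Q^1 = [[1,1],[1,0]]
Q^2 = (Q^1)² = [[2,1],[1,1]]
Q^4 = (Q^2)² = [[5,3],[3,2]]
Q^9 = (Q^4)²·Q = [[55,34],[34,21]]
Q^18 = (Q^9)² = [[89,73],[73,16]]
Q^36 = (Q^18)² = [[44,39],[39,5]]
Q^72 = (Q^36)² = [[16,51],[51,58]]
Q^144 = (Q^72)² = [[67,54],[54,13]]
Q^288 = (Q^144)² = [[58,42],[42,16]]
F_288 mod 93 = Q^288[0][1] = 42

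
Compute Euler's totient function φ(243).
162

243 = 3^5
φ(n) = n × ∏(1 - 1/p) for each prime p dividing n
φ(243) = 243 × (1 - 1/3) = 162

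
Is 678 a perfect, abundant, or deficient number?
abundant

Proper divisors of 678: sum = 1 + 2 + 3 + 6 + 113 + 226 + 339 = 690
Since 690 > 678, 678 is abundant.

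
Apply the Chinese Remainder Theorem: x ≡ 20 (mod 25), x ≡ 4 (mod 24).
220

Using Chinese Remainder Theorem:
M = 25 × 24 = 600
M1 = 24, M2 = 25
y1 = 24^(-1) mod 25 = 24
y2 = 25^(-1) mod 24 = 1
x = (20×24×24 + 4×25×1) mod 600 = 220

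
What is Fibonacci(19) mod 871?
697

Matrix identity: Q^n = [[F_(n+1), F_n], [F_n, F_(n-1)]] with Q = [[1,1],[1,0]].
n = 19 = 10011₂. Square-and-multiply, entries mod 871:
Q^1 = [[1,1],[1,0]]
Q^2 = (Q^1)² = [[2,1],[1,1]]
Q^4 = (Q^2)² = [[5,3],[3,2]]
Q^9 = (Q^4)²·Q = [[55,34],[34,21]]
Q^19 = (Q^9)²·Q = [[668,697],[697,842]]
F_19 mod 871 = Q^19[0][1] = 697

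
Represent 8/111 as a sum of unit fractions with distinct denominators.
1/14 + 1/1554

Greedy algorithm:
8/111: ceiling(111/8) = 14, use 1/14
1/1554: ceiling(1554/1) = 1554, use 1/1554
Result: 8/111 = 1/14 + 1/1554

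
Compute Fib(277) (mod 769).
680

Matrix identity: Q^n = [[F_(n+1), F_n], [F_n, F_(n-1)]] with Q = [[1,1],[1,0]].
n = 277 = 100010101₂. Square-and-multiply, entries mod 769:
Q^1 = [[1,1],[1,0]]
Q^2 = (Q^1)² = [[2,1],[1,1]]
Q^4 = (Q^2)² = [[5,3],[3,2]]
Q^8 = (Q^4)² = [[34,21],[21,13]]
Q^17 = (Q^8)²·Q = [[277,59],[59,218]]
Q^34 = (Q^17)² = [[234,752],[752,251]]
Q^69 = (Q^34)²·Q = [[660,446],[446,214]]
Q^138 = (Q^69)² = [[91,690],[690,170]]
Q^277 = (Q^138)²·Q = [[55,680],[680,144]]
F_277 mod 769 = Q^277[0][1] = 680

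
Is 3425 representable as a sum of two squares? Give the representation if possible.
17² + 56² (a=17, b=56)

Factorization: 3425 = 5^2 × 137
By Fermat: n is sum of two squares iff every prime p ≡ 3 (mod 4) appears to even power.
All primes ≡ 3 (mod 4) appear to even power.
Search a = 0, 1, 2, … for 3425 - a² a perfect square: first hit at a = 17: 3425 - 289 = 3136 = 56².
3425 = 17² + 56² = 289 + 3136 ✓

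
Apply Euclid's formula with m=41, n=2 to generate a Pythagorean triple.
(1677, 164, 1685)

Euclid's formula: a = m² - n², b = 2mn, c = m² + n²
m = 41, n = 2
a = 41² - 2² = 1681 - 4 = 1677
b = 2 × 41 × 2 = 164
c = 41² + 2² = 1681 + 4 = 1685
Verification: 1677² + 164² = 2812329 + 26896 = 2839225 = 1685² ✓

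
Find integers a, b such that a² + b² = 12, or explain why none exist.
Not possible

Factorization: 12 = 2^2 × 3
By Fermat: n is sum of two squares iff every prime p ≡ 3 (mod 4) appears to even power.
Prime(s) ≡ 3 (mod 4) with odd exponent: [(3, 1)]
Therefore 12 cannot be expressed as a² + b².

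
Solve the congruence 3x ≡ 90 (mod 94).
x ≡ 30 (mod 94)

gcd(3, 94) = 1, which divides 90, so solutions exist.
Find 3^(-1) mod 94 by the extended Euclidean algorithm:
94 = 31 × 3 + 1  ⟹  1 = (1)·94 + (-31)·3
So (-31)·3 ≡ 1 (mod 94), i.e. 3^(-1) ≡ -31 ≡ 63 (mod 94).
x ≡ 63 × 90 = 5670 ≡ 30 (mod 94).
Check: 3 × 30 = 90 ≡ 90 (mod 94).
Unique solution: x ≡ 30 (mod 94)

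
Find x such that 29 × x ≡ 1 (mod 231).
8

gcd(29, 231) = 1, so the inverse exists.
Extended Euclidean algorithm on (231, 29):
231 = 7 × 29 + 28  ⟹  28 = (1)·231 + (-7)·29
29 = 1 × 28 + 1  ⟹  1 = (-1)·231 + (8)·29
So (8)·29 ≡ 1 (mod 231), i.e. 29^(-1) ≡ 8 (mod 231).
Check: 29 × 8 = 232 ≡ 1 (mod 231)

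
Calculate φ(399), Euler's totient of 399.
216

399 = 3 × 7 × 19
φ(n) = n × ∏(1 - 1/p) for each prime p dividing n
φ(399) = 399 × (1 - 1/3) × (1 - 1/7) × (1 - 1/19) = 216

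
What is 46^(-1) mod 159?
121

gcd(46, 159) = 1, so the inverse exists.
Extended Euclidean algorithm on (159, 46):
159 = 3 × 46 + 21  ⟹  21 = (1)·159 + (-3)·46
46 = 2 × 21 + 4  ⟹  4 = (-2)·159 + (7)·46
21 = 5 × 4 + 1  ⟹  1 = (11)·159 + (-38)·46
So (-38)·46 ≡ 1 (mod 159), i.e. 46^(-1) ≡ -38 ≡ 121 (mod 159).
Check: 46 × 121 = 5566 ≡ 1 (mod 159)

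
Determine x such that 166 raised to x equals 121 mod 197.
170

Baby-step giant-step with step n = ⌈√197⌉ = 15.
Baby steps 166^j mod 197 (j:value) for j=0..14: 0:1, 1:166, 2:173, 3:153, 4:182, 5:71, 6:163, 7:69, 8:28, 9:117, 10:116, 11:147, 12:171, 13:18, 14:33.
Giant-step multiplier: 166^(-15) ≡ 166^(196-15) = 166^181 ≡ 57 (mod 197).
Giant steps γ_i = 121·57^i mod 197: γ_0=121, γ_1=2, γ_2=114, γ_3=194, γ_4=26, γ_5=103, γ_6=158, γ_7=141, γ_8=157, γ_9=84, γ_10=60, γ_11=71 (in table at j=5).
x = i·n + j = 11·15 + 5 = 170.
Check: 166^170 ≡ 121 (mod 197).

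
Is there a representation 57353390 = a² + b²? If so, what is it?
Not possible

Factorization: 57353390 = 2 × 5 × 179^3
By Fermat: n is sum of two squares iff every prime p ≡ 3 (mod 4) appears to even power.
Prime(s) ≡ 3 (mod 4) with odd exponent: [(179, 3)]
Therefore 57353390 cannot be expressed as a² + b².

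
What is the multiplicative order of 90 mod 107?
53

107 is prime, so ord(90) divides φ(107) = 106.
Divisors of 106: 1, 2, 53, 106.
Repeated squaring: 90^1 ≡ 90, 90^2 ≡ 75, 90^4 ≡ 61, 90^8 ≡ 83, 90^16 ≡ 41, 90^32 ≡ 76, 90^64 ≡ 105 (mod 107).
Test 90^d mod 107 for each divisor d in increasing order:
90^1 ≡ 90
90^2 ≡ 75
90^53 = 90^32·90^16·90^4·90^1 ≡ 1  ← first divisor giving 1
The order is 53.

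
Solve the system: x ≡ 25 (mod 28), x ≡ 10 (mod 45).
865

Using Chinese Remainder Theorem:
M = 28 × 45 = 1260
M1 = 45, M2 = 28
y1 = 45^(-1) mod 28 = 5
y2 = 28^(-1) mod 45 = 37
x = (25×45×5 + 10×28×37) mod 1260 = 865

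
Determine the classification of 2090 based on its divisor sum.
abundant

Proper divisors of 2090: sum = 1 + 2 + 5 + 10 + 11 + 19 + 22 + 38 + 55 + 95 + 110 + 190 + 209 + 418 + 1045 = 2230
Since 2230 > 2090, 2090 is abundant.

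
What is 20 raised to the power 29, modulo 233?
12

Repeated squaring. Binary of 29 = 11101.
20^1 ≡ 20 (mod 233); 20^2 ≡ 167 (mod 233); 20^4 ≡ 162 (mod 233); 20^8 ≡ 148 (mod 233); 20^16 ≡ 2 (mod 233)
20^29 = 20^1 × 20^4 × 20^8 × 20^16 ≡ 12 (mod 233)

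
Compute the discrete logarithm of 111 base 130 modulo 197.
143

Baby-step giant-step with step n = ⌈√197⌉ = 15.
Baby steps 130^j mod 197 (j:value) for j=0..14: 0:1, 1:130, 2:155, 3:56, 4:188, 5:12, 6:181, 7:87, 8:81, 9:89, 10:144, 11:5, 12:59, 13:184, 14:83.
Giant-step multiplier: 130^(-15) ≡ 130^(196-15) = 130^181 ≡ 35 (mod 197).
Giant steps γ_i = 111·35^i mod 197: γ_0=111, γ_1=142, γ_2=45, γ_3=196, γ_4=162, γ_5=154, γ_6=71, γ_7=121, γ_8=98, γ_9=81 (in table at j=8).
x = i·n + j = 9·15 + 8 = 143.
Check: 130^143 ≡ 111 (mod 197).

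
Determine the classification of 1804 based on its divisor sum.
deficient

Proper divisors of 1804: sum = 1 + 2 + 4 + 11 + 22 + 41 + 44 + 82 + 164 + 451 + 902 = 1724
Since 1724 < 1804, 1804 is deficient.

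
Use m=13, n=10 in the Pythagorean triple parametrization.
(69, 260, 269)

Euclid's formula: a = m² - n², b = 2mn, c = m² + n²
m = 13, n = 10
a = 13² - 10² = 169 - 100 = 69
b = 2 × 13 × 10 = 260
c = 13² + 10² = 169 + 100 = 269
Verification: 69² + 260² = 4761 + 67600 = 72361 = 269² ✓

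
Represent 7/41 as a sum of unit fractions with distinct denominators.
1/6 + 1/246

Greedy algorithm:
7/41: ceiling(41/7) = 6, use 1/6
1/246: ceiling(246/1) = 246, use 1/246
Result: 7/41 = 1/6 + 1/246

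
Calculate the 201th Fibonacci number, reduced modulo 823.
151

Matrix identity: Q^n = [[F_(n+1), F_n], [F_n, F_(n-1)]] with Q = [[1,1],[1,0]].
n = 201 = 11001001₂. Square-and-multiply, entries mod 823:
Q^1 = [[1,1],[1,0]]
Q^3 = (Q^1)²·Q = [[3,2],[2,1]]
Q^6 = (Q^3)² = [[13,8],[8,5]]
Q^12 = (Q^6)² = [[233,144],[144,89]]
Q^25 = (Q^12)²·Q = [[412,132],[132,280]]
Q^50 = (Q^25)² = [[347,814],[814,356]]
Q^100 = (Q^50)² = [[332,257],[257,75]]
Q^201 = (Q^100)²·Q = [[229,151],[151,78]]
F_201 mod 823 = Q^201[0][1] = 151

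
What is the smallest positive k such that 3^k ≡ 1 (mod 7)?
6

7 is prime, so ord(3) divides φ(7) = 6.
Divisors of 6: 1, 2, 3, 6.
Repeated squaring: 3^1 ≡ 3, 3^2 ≡ 2, 3^4 ≡ 4 (mod 7).
Test 3^d mod 7 for each divisor d in increasing order:
3^1 ≡ 3
3^2 ≡ 2
3^3 = 3^2·3^1 ≡ 6
3^6 = 3^4·3^2 ≡ 1  ← first divisor giving 1
The order is 6.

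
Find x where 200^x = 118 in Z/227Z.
85

Baby-step giant-step with step n = ⌈√227⌉ = 16.
Baby steps 200^j mod 227 (j:value) for j=0..15: 0:1, 1:200, 2:48, 3:66, 4:34, 5:217, 6:43, 7:201, 8:21, 9:114, 10:100, 11:24, 12:33, 13:17, 14:222, 15:135.
Giant-step multiplier: 200^(-16) ≡ 200^(226-16) = 200^210 ≡ 192 (mod 227).
Giant steps γ_i = 118·192^i mod 227: γ_0=118, γ_1=183, γ_2=178, γ_3=126, γ_4=130, γ_5=217 (in table at j=5).
x = i·n + j = 5·16 + 5 = 85.
Check: 200^85 ≡ 118 (mod 227).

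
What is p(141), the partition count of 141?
16670689208

p(n) counts ways to write n as a sum of positive integers (order ignored).
Euler's pentagonal recurrence: p(k) = p(k-1) + p(k-2) - p(k-5) - p(k-7) + p(k-12) + p(k-15) - ... (offsets j(3j∓1)/2, signs ++--, p(0)=1, p(<0)=0).
DP table for k = 0..140: p(0)=1, p(1)=1, p(2)=2, p(3)=3, p(4)=5, p(5)=7, p(6)=11, p(7)=15, p(8)=22, p(9)=30, p(10)=42, p(11)=56, p(12)=77, p(13)=101, p(14)=135, p(15)=176, p(16)=231, p(17)=297, p(18)=385, p(19)=490, p(20)=627, p(21)=792, p(22)=1002, p(23)=1255, p(24)=1575, p(25)=1958, p(26)=2436, p(27)=3010, p(28)=3718, p(29)=4565, p(30)=5604, p(31)=6842, p(32)=8349, p(33)=10143, p(34)=12310, p(35)=14883, p(36)=17977, p(37)=21637, p(38)=26015, p(39)=31185, p(40)=37338, p(41)=44583, p(42)=53174, p(43)=63261, p(44)=75175, p(45)=89134, p(46)=105558, p(47)=124754, p(48)=147273, p(49)=173525, p(50)=204226, p(51)=239943, p(52)=281589, p(53)=329931, p(54)=386155, p(55)=451276, p(56)=526823, p(57)=614154, p(58)=715220, p(59)=831820, p(60)=966467, p(61)=1121505, p(62)=1300156, p(63)=1505499, p(64)=1741630, p(65)=2012558, p(66)=2323520, p(67)=2679689, p(68)=3087735, p(69)=3554345, p(70)=4087968, p(71)=4697205, p(72)=5392783, p(73)=6185689, p(74)=7089500, p(75)=8118264, p(76)=9289091, p(77)=10619863, p(78)=12132164, p(79)=13848650, p(80)=15796476, p(81)=18004327, p(82)=20506255, p(83)=23338469, p(84)=26543660, p(85)=30167357, p(86)=34262962, p(87)=38887673, p(88)=44108109, p(89)=49995925, p(90)=56634173, p(91)=64112359, p(92)=72533807, p(93)=82010177, p(94)=92669720, p(95)=104651419, p(96)=118114304, p(97)=133230930, p(98)=150198136, p(99)=169229875, p(100)=190569292, p(101)=214481126, p(102)=241265379, p(103)=271248950, p(104)=304801365, p(105)=342325709, p(106)=384276336, p(107)=431149389, p(108)=483502844, p(109)=541946240, p(110)=607163746, p(111)=679903203, p(112)=761002156, p(113)=851376628, p(114)=952050665, p(115)=1064144451, p(116)=1188908248, p(117)=1327710076, p(118)=1482074143, p(119)=1653668665, p(120)=1844349560, p(121)=2056148051, p(122)=2291320912, p(123)=2552338241, p(124)=2841940500, p(125)=3163127352, p(126)=3519222692, p(127)=3913864295, p(128)=4351078600, p(129)=4835271870, p(130)=5371315400, p(131)=5964539504, p(132)=6620830889, p(133)=7346629512, p(134)=8149040695, p(135)=9035836076, p(136)=10015581680, p(137)=11097645016, p(138)=12292341831, p(139)=13610949895, p(140)=15065878135.
Final step: p(141) = p(140) + p(139) - p(136) - p(134) + p(129) + p(126) - p(119) - p(115) + p(106) + p(101) - p(90) - p(84) + p(71) + p(64) - p(49) - p(41) + p(24) + p(15)
= 15065878135 + 13610949895 - 10015581680 - 8149040695 + 4835271870 + 3519222692 - 1653668665 - 1064144451 + 384276336 + 214481126 - 56634173 - 26543660 + 4697205 + 1741630 - 173525 - 44583 + 1575 + 176
= 16670689208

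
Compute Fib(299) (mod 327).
251

Matrix identity: Q^n = [[F_(n+1), F_n], [F_n, F_(n-1)]] with Q = [[1,1],[1,0]].
n = 299 = 100101011₂. Square-and-multiply, entries mod 327:
Q^1 = [[1,1],[1,0]]
Q^2 = (Q^1)² = [[2,1],[1,1]]
Q^4 = (Q^2)² = [[5,3],[3,2]]
Q^9 = (Q^4)²·Q = [[55,34],[34,21]]
Q^18 = (Q^9)² = [[257,295],[295,289]]
Q^37 = (Q^18)²·Q = [[224,38],[38,186]]
Q^74 = (Q^37)² = [[281,211],[211,70]]
Q^149 = (Q^74)²·Q = [[35,203],[203,159]]
Q^299 = (Q^149)²·Q = [[66,251],[251,142]]
F_299 mod 327 = Q^299[0][1] = 251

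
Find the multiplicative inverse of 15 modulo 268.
143

gcd(15, 268) = 1, so the inverse exists.
Extended Euclidean algorithm on (268, 15):
268 = 17 × 15 + 13  ⟹  13 = (1)·268 + (-17)·15
15 = 1 × 13 + 2  ⟹  2 = (-1)·268 + (18)·15
13 = 6 × 2 + 1  ⟹  1 = (7)·268 + (-125)·15
So (-125)·15 ≡ 1 (mod 268), i.e. 15^(-1) ≡ -125 ≡ 143 (mod 268).
Check: 15 × 143 = 2145 ≡ 1 (mod 268)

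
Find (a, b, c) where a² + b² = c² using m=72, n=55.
(2159, 7920, 8209)

Euclid's formula: a = m² - n², b = 2mn, c = m² + n²
m = 72, n = 55
a = 72² - 55² = 5184 - 3025 = 2159
b = 2 × 72 × 55 = 7920
c = 72² + 55² = 5184 + 3025 = 8209
Verification: 2159² + 7920² = 4661281 + 62726400 = 67387681 = 8209² ✓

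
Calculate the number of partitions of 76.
9289091

p(n) counts ways to write n as a sum of positive integers (order ignored).
Euler's pentagonal recurrence: p(k) = p(k-1) + p(k-2) - p(k-5) - p(k-7) + p(k-12) + p(k-15) - ... (offsets j(3j∓1)/2, signs ++--, p(0)=1, p(<0)=0).
DP table for k = 0..75: p(0)=1, p(1)=1, p(2)=2, p(3)=3, p(4)=5, p(5)=7, p(6)=11, p(7)=15, p(8)=22, p(9)=30, p(10)=42, p(11)=56, p(12)=77, p(13)=101, p(14)=135, p(15)=176, p(16)=231, p(17)=297, p(18)=385, p(19)=490, p(20)=627, p(21)=792, p(22)=1002, p(23)=1255, p(24)=1575, p(25)=1958, p(26)=2436, p(27)=3010, p(28)=3718, p(29)=4565, p(30)=5604, p(31)=6842, p(32)=8349, p(33)=10143, p(34)=12310, p(35)=14883, p(36)=17977, p(37)=21637, p(38)=26015, p(39)=31185, p(40)=37338, p(41)=44583, p(42)=53174, p(43)=63261, p(44)=75175, p(45)=89134, p(46)=105558, p(47)=124754, p(48)=147273, p(49)=173525, p(50)=204226, p(51)=239943, p(52)=281589, p(53)=329931, p(54)=386155, p(55)=451276, p(56)=526823, p(57)=614154, p(58)=715220, p(59)=831820, p(60)=966467, p(61)=1121505, p(62)=1300156, p(63)=1505499, p(64)=1741630, p(65)=2012558, p(66)=2323520, p(67)=2679689, p(68)=3087735, p(69)=3554345, p(70)=4087968, p(71)=4697205, p(72)=5392783, p(73)=6185689, p(74)=7089500, p(75)=8118264.
Final step: p(76) = p(75) + p(74) - p(71) - p(69) + p(64) + p(61) - p(54) - p(50) + p(41) + p(36) - p(25) - p(19) + p(6)
= 8118264 + 7089500 - 4697205 - 3554345 + 1741630 + 1121505 - 386155 - 204226 + 44583 + 17977 - 1958 - 490 + 11
= 9289091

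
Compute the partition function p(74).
7089500

p(n) counts ways to write n as a sum of positive integers (order ignored).
Euler's pentagonal recurrence: p(k) = p(k-1) + p(k-2) - p(k-5) - p(k-7) + p(k-12) + p(k-15) - ... (offsets j(3j∓1)/2, signs ++--, p(0)=1, p(<0)=0).
DP table for k = 0..73: p(0)=1, p(1)=1, p(2)=2, p(3)=3, p(4)=5, p(5)=7, p(6)=11, p(7)=15, p(8)=22, p(9)=30, p(10)=42, p(11)=56, p(12)=77, p(13)=101, p(14)=135, p(15)=176, p(16)=231, p(17)=297, p(18)=385, p(19)=490, p(20)=627, p(21)=792, p(22)=1002, p(23)=1255, p(24)=1575, p(25)=1958, p(26)=2436, p(27)=3010, p(28)=3718, p(29)=4565, p(30)=5604, p(31)=6842, p(32)=8349, p(33)=10143, p(34)=12310, p(35)=14883, p(36)=17977, p(37)=21637, p(38)=26015, p(39)=31185, p(40)=37338, p(41)=44583, p(42)=53174, p(43)=63261, p(44)=75175, p(45)=89134, p(46)=105558, p(47)=124754, p(48)=147273, p(49)=173525, p(50)=204226, p(51)=239943, p(52)=281589, p(53)=329931, p(54)=386155, p(55)=451276, p(56)=526823, p(57)=614154, p(58)=715220, p(59)=831820, p(60)=966467, p(61)=1121505, p(62)=1300156, p(63)=1505499, p(64)=1741630, p(65)=2012558, p(66)=2323520, p(67)=2679689, p(68)=3087735, p(69)=3554345, p(70)=4087968, p(71)=4697205, p(72)=5392783, p(73)=6185689.
Final step: p(74) = p(73) + p(72) - p(69) - p(67) + p(62) + p(59) - p(52) - p(48) + p(39) + p(34) - p(23) - p(17) + p(4)
= 6185689 + 5392783 - 3554345 - 2679689 + 1300156 + 831820 - 281589 - 147273 + 31185 + 12310 - 1255 - 297 + 5
= 7089500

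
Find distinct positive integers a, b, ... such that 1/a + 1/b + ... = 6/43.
1/8 + 1/69 + 1/23736

Greedy algorithm:
6/43: ceiling(43/6) = 8, use 1/8
5/344: ceiling(344/5) = 69, use 1/69
1/23736: ceiling(23736/1) = 23736, use 1/23736
Result: 6/43 = 1/8 + 1/69 + 1/23736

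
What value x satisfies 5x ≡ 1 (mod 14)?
3

gcd(5, 14) = 1, so the inverse exists.
Extended Euclidean algorithm on (14, 5):
14 = 2 × 5 + 4  ⟹  4 = (1)·14 + (-2)·5
5 = 1 × 4 + 1  ⟹  1 = (-1)·14 + (3)·5
So (3)·5 ≡ 1 (mod 14), i.e. 5^(-1) ≡ 3 (mod 14).
Check: 5 × 3 = 15 ≡ 1 (mod 14)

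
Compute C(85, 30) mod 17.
0

Using Lucas' theorem:
Write n=85 and k=30 in base 17:
n in base 17: [5, 0]
k in base 17: [1, 13]
C(85,30) mod 17 = ∏ C(n_i, k_i) mod 17
Digit binomials (mod 17): C(5,1) = 5; C(0,13) = 0 (k_i > n_i)
Product: 5 × 0 = 0 ≡ 0 (mod 17)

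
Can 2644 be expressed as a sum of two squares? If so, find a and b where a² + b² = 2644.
12² + 50² (a=12, b=50)

Factorization: 2644 = 2^2 × 661
By Fermat: n is sum of two squares iff every prime p ≡ 3 (mod 4) appears to even power.
All primes ≡ 3 (mod 4) appear to even power.
Search a = 0, 1, 2, … for 2644 - a² a perfect square: first hit at a = 12: 2644 - 144 = 2500 = 50².
2644 = 12² + 50² = 144 + 2500 ✓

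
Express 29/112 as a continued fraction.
[0; 3, 1, 6, 4]

Euclidean algorithm steps:
29 = 0 × 112 + 29
112 = 3 × 29 + 25
29 = 1 × 25 + 4
25 = 6 × 4 + 1
4 = 4 × 1 + 0
Continued fraction: [0; 3, 1, 6, 4]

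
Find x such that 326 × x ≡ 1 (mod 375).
176

gcd(326, 375) = 1, so the inverse exists.
Extended Euclidean algorithm on (375, 326):
375 = 1 × 326 + 49  ⟹  49 = (1)·375 + (-1)·326
326 = 6 × 49 + 32  ⟹  32 = (-6)·375 + (7)·326
49 = 1 × 32 + 17  ⟹  17 = (7)·375 + (-8)·326
32 = 1 × 17 + 15  ⟹  15 = (-13)·375 + (15)·326
17 = 1 × 15 + 2  ⟹  2 = (20)·375 + (-23)·326
15 = 7 × 2 + 1  ⟹  1 = (-153)·375 + (176)·326
So (176)·326 ≡ 1 (mod 375), i.e. 326^(-1) ≡ 176 (mod 375).
Check: 326 × 176 = 57376 ≡ 1 (mod 375)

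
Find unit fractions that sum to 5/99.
1/20 + 1/1980

Greedy algorithm:
5/99: ceiling(99/5) = 20, use 1/20
1/1980: ceiling(1980/1) = 1980, use 1/1980
Result: 5/99 = 1/20 + 1/1980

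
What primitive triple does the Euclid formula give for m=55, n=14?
(2829, 1540, 3221)

Euclid's formula: a = m² - n², b = 2mn, c = m² + n²
m = 55, n = 14
a = 55² - 14² = 3025 - 196 = 2829
b = 2 × 55 × 14 = 1540
c = 55² + 14² = 3025 + 196 = 3221
Verification: 2829² + 1540² = 8003241 + 2371600 = 10374841 = 3221² ✓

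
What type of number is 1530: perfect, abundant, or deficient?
abundant

Proper divisors of 1530: sum = 1 + 2 + 3 + 5 + 6 + 9 + 10 + 15 + ... + 255 + 306 + 510 + 765 (23 divisors) = 2682
Since 2682 > 1530, 1530 is abundant.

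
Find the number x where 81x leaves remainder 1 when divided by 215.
146

gcd(81, 215) = 1, so the inverse exists.
Extended Euclidean algorithm on (215, 81):
215 = 2 × 81 + 53  ⟹  53 = (1)·215 + (-2)·81
81 = 1 × 53 + 28  ⟹  28 = (-1)·215 + (3)·81
53 = 1 × 28 + 25  ⟹  25 = (2)·215 + (-5)·81
28 = 1 × 25 + 3  ⟹  3 = (-3)·215 + (8)·81
25 = 8 × 3 + 1  ⟹  1 = (26)·215 + (-69)·81
So (-69)·81 ≡ 1 (mod 215), i.e. 81^(-1) ≡ -69 ≡ 146 (mod 215).
Check: 81 × 146 = 11826 ≡ 1 (mod 215)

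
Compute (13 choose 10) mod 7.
6

Using Lucas' theorem:
Write n=13 and k=10 in base 7:
n in base 7: [1, 6]
k in base 7: [1, 3]
C(13,10) mod 7 = ∏ C(n_i, k_i) mod 7
Digit binomials (mod 7): C(1,1) = 1; C(6,3) = 20 ≡ 6
Product: 1 × 6 = 6 ≡ 6 (mod 7)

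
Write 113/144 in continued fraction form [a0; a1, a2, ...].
[0; 1, 3, 1, 1, 1, 4, 2]

Euclidean algorithm steps:
113 = 0 × 144 + 113
144 = 1 × 113 + 31
113 = 3 × 31 + 20
31 = 1 × 20 + 11
20 = 1 × 11 + 9
11 = 1 × 9 + 2
9 = 4 × 2 + 1
2 = 2 × 1 + 0
Continued fraction: [0; 1, 3, 1, 1, 1, 4, 2]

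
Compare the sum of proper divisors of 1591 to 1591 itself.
deficient

Proper divisors of 1591: sum = 1 + 37 + 43 = 81
Since 81 < 1591, 1591 is deficient.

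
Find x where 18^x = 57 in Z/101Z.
35

Baby-step giant-step with step n = ⌈√101⌉ = 11.
Baby steps 18^j mod 101 (j:value) for j=0..10: 0:1, 1:18, 2:21, 3:75, 4:37, 5:60, 6:70, 7:48, 8:56, 9:99, 10:65.
Giant-step multiplier: 18^(-11) ≡ 18^(100-11) = 18^89 ≡ 12 (mod 101).
Giant steps γ_i = 57·12^i mod 101: γ_0=57, γ_1=78, γ_2=27, γ_3=21 (in table at j=2).
x = i·n + j = 3·11 + 2 = 35.
Check: 18^35 ≡ 57 (mod 101).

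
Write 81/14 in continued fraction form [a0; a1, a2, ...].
[5; 1, 3, 1, 2]

Euclidean algorithm steps:
81 = 5 × 14 + 11
14 = 1 × 11 + 3
11 = 3 × 3 + 2
3 = 1 × 2 + 1
2 = 2 × 1 + 0
Continued fraction: [5; 1, 3, 1, 2]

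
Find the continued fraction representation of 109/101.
[1; 12, 1, 1, 1, 2]

Euclidean algorithm steps:
109 = 1 × 101 + 8
101 = 12 × 8 + 5
8 = 1 × 5 + 3
5 = 1 × 3 + 2
3 = 1 × 2 + 1
2 = 2 × 1 + 0
Continued fraction: [1; 12, 1, 1, 1, 2]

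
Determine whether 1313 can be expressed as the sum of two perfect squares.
17² + 32² (a=17, b=32)

Factorization: 1313 = 13 × 101
By Fermat: n is sum of two squares iff every prime p ≡ 3 (mod 4) appears to even power.
All primes ≡ 3 (mod 4) appear to even power.
Search a = 0, 1, 2, … for 1313 - a² a perfect square: first hit at a = 17: 1313 - 289 = 1024 = 32².
1313 = 17² + 32² = 289 + 1024 ✓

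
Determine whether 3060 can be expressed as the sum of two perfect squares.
12² + 54² (a=12, b=54)

Factorization: 3060 = 2^2 × 3^2 × 5 × 17
By Fermat: n is sum of two squares iff every prime p ≡ 3 (mod 4) appears to even power.
All primes ≡ 3 (mod 4) appear to even power.
Search a = 0, 1, 2, … for 3060 - a² a perfect square: first hit at a = 12: 3060 - 144 = 2916 = 54².
3060 = 12² + 54² = 144 + 2916 ✓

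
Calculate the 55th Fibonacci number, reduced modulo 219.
199

Matrix identity: Q^n = [[F_(n+1), F_n], [F_n, F_(n-1)]] with Q = [[1,1],[1,0]].
n = 55 = 110111₂. Square-and-multiply, entries mod 219:
Q^1 = [[1,1],[1,0]]
Q^3 = (Q^1)²·Q = [[3,2],[2,1]]
Q^6 = (Q^3)² = [[13,8],[8,5]]
Q^13 = (Q^6)²·Q = [[158,14],[14,144]]
Q^27 = (Q^13)²·Q = [[42,194],[194,67]]
Q^55 = (Q^27)²·Q = [[102,199],[199,122]]
F_55 mod 219 = Q^55[0][1] = 199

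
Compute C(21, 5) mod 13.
4

Using Lucas' theorem:
Write n=21 and k=5 in base 13:
n in base 13: [1, 8]
k in base 13: [0, 5]
C(21,5) mod 13 = ∏ C(n_i, k_i) mod 13
Digit binomials (mod 13): C(1,0) = 1; C(8,5) = 56 ≡ 4
Product: 1 × 4 = 4 ≡ 4 (mod 13)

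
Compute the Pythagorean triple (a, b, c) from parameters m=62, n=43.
(1995, 5332, 5693)

Euclid's formula: a = m² - n², b = 2mn, c = m² + n²
m = 62, n = 43
a = 62² - 43² = 3844 - 1849 = 1995
b = 2 × 62 × 43 = 5332
c = 62² + 43² = 3844 + 1849 = 5693
Verification: 1995² + 5332² = 3980025 + 28430224 = 32410249 = 5693² ✓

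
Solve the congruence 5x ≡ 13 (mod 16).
x ≡ 9 (mod 16)

gcd(5, 16) = 1, which divides 13, so solutions exist.
Find 5^(-1) mod 16 by the extended Euclidean algorithm:
16 = 3 × 5 + 1  ⟹  1 = (1)·16 + (-3)·5
So (-3)·5 ≡ 1 (mod 16), i.e. 5^(-1) ≡ -3 ≡ 13 (mod 16).
x ≡ 13 × 13 = 169 ≡ 9 (mod 16).
Check: 5 × 9 = 45 ≡ 13 (mod 16).
Unique solution: x ≡ 9 (mod 16)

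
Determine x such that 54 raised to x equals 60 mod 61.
30

Baby-step giant-step with step n = ⌈√61⌉ = 8.
Baby steps 54^j mod 61 (j:value) for j=0..7: 0:1, 1:54, 2:49, 3:23, 4:22, 5:29, 6:41, 7:18.
Giant-step multiplier: 54^(-8) ≡ 54^(60-8) = 54^52 ≡ 15 (mod 61).
Giant steps γ_i = 60·15^i mod 61: γ_0=60, γ_1=46, γ_2=19, γ_3=41 (in table at j=6).
x = i·n + j = 3·8 + 6 = 30.
Check: 54^30 ≡ 60 (mod 61).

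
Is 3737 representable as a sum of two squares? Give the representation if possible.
4² + 61² (a=4, b=61)

Factorization: 3737 = 37 × 101
By Fermat: n is sum of two squares iff every prime p ≡ 3 (mod 4) appears to even power.
All primes ≡ 3 (mod 4) appear to even power.
Search a = 0, 1, 2, … for 3737 - a² a perfect square: first hit at a = 4: 3737 - 16 = 3721 = 61².
3737 = 4² + 61² = 16 + 3721 ✓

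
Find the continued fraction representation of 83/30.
[2; 1, 3, 3, 2]

Euclidean algorithm steps:
83 = 2 × 30 + 23
30 = 1 × 23 + 7
23 = 3 × 7 + 2
7 = 3 × 2 + 1
2 = 2 × 1 + 0
Continued fraction: [2; 1, 3, 3, 2]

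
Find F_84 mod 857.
501

Matrix identity: Q^n = [[F_(n+1), F_n], [F_n, F_(n-1)]] with Q = [[1,1],[1,0]].
n = 84 = 1010100₂. Square-and-multiply, entries mod 857:
Q^1 = [[1,1],[1,0]]
Q^2 = (Q^1)² = [[2,1],[1,1]]
Q^5 = (Q^2)²·Q = [[8,5],[5,3]]
Q^10 = (Q^5)² = [[89,55],[55,34]]
Q^21 = (Q^10)²·Q = [[571,662],[662,766]]
Q^42 = (Q^21)² = [[698,670],[670,28]]
Q^84 = (Q^42)² = [[260,501],[501,616]]
F_84 mod 857 = Q^84[0][1] = 501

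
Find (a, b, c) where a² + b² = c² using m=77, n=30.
(5029, 4620, 6829)

Euclid's formula: a = m² - n², b = 2mn, c = m² + n²
m = 77, n = 30
a = 77² - 30² = 5929 - 900 = 5029
b = 2 × 77 × 30 = 4620
c = 77² + 30² = 5929 + 900 = 6829
Verification: 5029² + 4620² = 25290841 + 21344400 = 46635241 = 6829² ✓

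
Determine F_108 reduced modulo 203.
200

Matrix identity: Q^n = [[F_(n+1), F_n], [F_n, F_(n-1)]] with Q = [[1,1],[1,0]].
n = 108 = 1101100₂. Square-and-multiply, entries mod 203:
Q^1 = [[1,1],[1,0]]
Q^3 = (Q^1)²·Q = [[3,2],[2,1]]
Q^6 = (Q^3)² = [[13,8],[8,5]]
Q^13 = (Q^6)²·Q = [[174,30],[30,144]]
Q^27 = (Q^13)²·Q = [[116,117],[117,202]]
Q^54 = (Q^27)² = [[146,57],[57,89]]
Q^108 = (Q^54)² = [[2,200],[200,5]]
F_108 mod 203 = Q^108[0][1] = 200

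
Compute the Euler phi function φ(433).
432

433 = 433
φ(n) = n × ∏(1 - 1/p) for each prime p dividing n
φ(433) = 433 × (1 - 1/433) = 432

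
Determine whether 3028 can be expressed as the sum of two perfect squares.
18² + 52² (a=18, b=52)

Factorization: 3028 = 2^2 × 757
By Fermat: n is sum of two squares iff every prime p ≡ 3 (mod 4) appears to even power.
All primes ≡ 3 (mod 4) appear to even power.
Search a = 0, 1, 2, … for 3028 - a² a perfect square: first hit at a = 18: 3028 - 324 = 2704 = 52².
3028 = 18² + 52² = 324 + 2704 ✓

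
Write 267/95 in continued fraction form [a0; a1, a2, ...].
[2; 1, 4, 3, 1, 1, 2]

Euclidean algorithm steps:
267 = 2 × 95 + 77
95 = 1 × 77 + 18
77 = 4 × 18 + 5
18 = 3 × 5 + 3
5 = 1 × 3 + 2
3 = 1 × 2 + 1
2 = 2 × 1 + 0
Continued fraction: [2; 1, 4, 3, 1, 1, 2]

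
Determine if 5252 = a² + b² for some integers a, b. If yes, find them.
34² + 64² (a=34, b=64)

Factorization: 5252 = 2^2 × 13 × 101
By Fermat: n is sum of two squares iff every prime p ≡ 3 (mod 4) appears to even power.
All primes ≡ 3 (mod 4) appear to even power.
Search a = 0, 1, 2, … for 5252 - a² a perfect square: first hit at a = 34: 5252 - 1156 = 4096 = 64².
5252 = 34² + 64² = 1156 + 4096 ✓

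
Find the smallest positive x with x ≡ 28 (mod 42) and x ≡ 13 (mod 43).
658

Using Chinese Remainder Theorem:
M = 42 × 43 = 1806
M1 = 43, M2 = 42
y1 = 43^(-1) mod 42 = 1
y2 = 42^(-1) mod 43 = 42
x = (28×43×1 + 13×42×42) mod 1806 = 658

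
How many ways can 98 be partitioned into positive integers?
150198136

p(n) counts ways to write n as a sum of positive integers (order ignored).
Euler's pentagonal recurrence: p(k) = p(k-1) + p(k-2) - p(k-5) - p(k-7) + p(k-12) + p(k-15) - ... (offsets j(3j∓1)/2, signs ++--, p(0)=1, p(<0)=0).
DP table for k = 0..97: p(0)=1, p(1)=1, p(2)=2, p(3)=3, p(4)=5, p(5)=7, p(6)=11, p(7)=15, p(8)=22, p(9)=30, p(10)=42, p(11)=56, p(12)=77, p(13)=101, p(14)=135, p(15)=176, p(16)=231, p(17)=297, p(18)=385, p(19)=490, p(20)=627, p(21)=792, p(22)=1002, p(23)=1255, p(24)=1575, p(25)=1958, p(26)=2436, p(27)=3010, p(28)=3718, p(29)=4565, p(30)=5604, p(31)=6842, p(32)=8349, p(33)=10143, p(34)=12310, p(35)=14883, p(36)=17977, p(37)=21637, p(38)=26015, p(39)=31185, p(40)=37338, p(41)=44583, p(42)=53174, p(43)=63261, p(44)=75175, p(45)=89134, p(46)=105558, p(47)=124754, p(48)=147273, p(49)=173525, p(50)=204226, p(51)=239943, p(52)=281589, p(53)=329931, p(54)=386155, p(55)=451276, p(56)=526823, p(57)=614154, p(58)=715220, p(59)=831820, p(60)=966467, p(61)=1121505, p(62)=1300156, p(63)=1505499, p(64)=1741630, p(65)=2012558, p(66)=2323520, p(67)=2679689, p(68)=3087735, p(69)=3554345, p(70)=4087968, p(71)=4697205, p(72)=5392783, p(73)=6185689, p(74)=7089500, p(75)=8118264, p(76)=9289091, p(77)=10619863, p(78)=12132164, p(79)=13848650, p(80)=15796476, p(81)=18004327, p(82)=20506255, p(83)=23338469, p(84)=26543660, p(85)=30167357, p(86)=34262962, p(87)=38887673, p(88)=44108109, p(89)=49995925, p(90)=56634173, p(91)=64112359, p(92)=72533807, p(93)=82010177, p(94)=92669720, p(95)=104651419, p(96)=118114304, p(97)=133230930.
Final step: p(98) = p(97) + p(96) - p(93) - p(91) + p(86) + p(83) - p(76) - p(72) + p(63) + p(58) - p(47) - p(41) + p(28) + p(21) - p(6)
= 133230930 + 118114304 - 82010177 - 64112359 + 34262962 + 23338469 - 9289091 - 5392783 + 1505499 + 715220 - 124754 - 44583 + 3718 + 792 - 11
= 150198136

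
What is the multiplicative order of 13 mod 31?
30

31 is prime, so ord(13) divides φ(31) = 30.
Divisors of 30: 1, 2, 3, 5, 6, 10, 15, 30.
Repeated squaring: 13^1 ≡ 13, 13^2 ≡ 14, 13^4 ≡ 10, 13^8 ≡ 7, 13^16 ≡ 18 (mod 31).
Test 13^d mod 31 for each divisor d in increasing order:
13^1 ≡ 13
13^2 ≡ 14
13^3 = 13^2·13^1 ≡ 27
13^5 = 13^4·13^1 ≡ 6
13^6 = 13^4·13^2 ≡ 16
13^10 = 13^8·13^2 ≡ 5
13^15 = 13^8·13^4·13^2·13^1 ≡ 30
13^30 = 13^16·13^8·13^4·13^2 ≡ 1  ← first divisor giving 1
The order is 30.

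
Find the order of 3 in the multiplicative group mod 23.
11

23 is prime, so ord(3) divides φ(23) = 22.
Divisors of 22: 1, 2, 11, 22.
Repeated squaring: 3^1 ≡ 3, 3^2 ≡ 9, 3^4 ≡ 12, 3^8 ≡ 6, 3^16 ≡ 13 (mod 23).
Test 3^d mod 23 for each divisor d in increasing order:
3^1 ≡ 3
3^2 ≡ 9
3^11 = 3^8·3^2·3^1 ≡ 1  ← first divisor giving 1
The order is 11.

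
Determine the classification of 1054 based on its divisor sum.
deficient

Proper divisors of 1054: sum = 1 + 2 + 17 + 31 + 34 + 62 + 527 = 674
Since 674 < 1054, 1054 is deficient.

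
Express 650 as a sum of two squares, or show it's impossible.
5² + 25² (a=5, b=25)

Factorization: 650 = 2 × 5^2 × 13
By Fermat: n is sum of two squares iff every prime p ≡ 3 (mod 4) appears to even power.
All primes ≡ 3 (mod 4) appear to even power.
Search a = 0, 1, 2, … for 650 - a² a perfect square: first hit at a = 5: 650 - 25 = 625 = 25².
650 = 5² + 25² = 25 + 625 ✓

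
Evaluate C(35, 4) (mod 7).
0

Using Lucas' theorem:
Write n=35 and k=4 in base 7:
n in base 7: [5, 0]
k in base 7: [0, 4]
C(35,4) mod 7 = ∏ C(n_i, k_i) mod 7
Digit binomials (mod 7): C(5,0) = 1; C(0,4) = 0 (k_i > n_i)
Product: 1 × 0 = 0 ≡ 0 (mod 7)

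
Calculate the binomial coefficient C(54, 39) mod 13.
4

Using Lucas' theorem:
Write n=54 and k=39 in base 13:
n in base 13: [4, 2]
k in base 13: [3, 0]
C(54,39) mod 13 = ∏ C(n_i, k_i) mod 13
Digit binomials (mod 13): C(4,3) = 4; C(2,0) = 1
Product: 4 × 1 = 4 ≡ 4 (mod 13)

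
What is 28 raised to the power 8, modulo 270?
136

Repeated squaring. Binary of 8 = 1000.
28^1 ≡ 28 (mod 270); 28^2 ≡ 244 (mod 270); 28^4 ≡ 136 (mod 270); 28^8 ≡ 136 (mod 270)
28^8 = 28^8 ≡ 136 (mod 270)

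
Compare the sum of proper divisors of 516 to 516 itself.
abundant

Proper divisors of 516: sum = 1 + 2 + 3 + 4 + 6 + 12 + 43 + 86 + 129 + 172 + 258 = 716
Since 716 > 516, 516 is abundant.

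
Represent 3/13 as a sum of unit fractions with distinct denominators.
1/5 + 1/33 + 1/2145

Greedy algorithm:
3/13: ceiling(13/3) = 5, use 1/5
2/65: ceiling(65/2) = 33, use 1/33
1/2145: ceiling(2145/1) = 2145, use 1/2145
Result: 3/13 = 1/5 + 1/33 + 1/2145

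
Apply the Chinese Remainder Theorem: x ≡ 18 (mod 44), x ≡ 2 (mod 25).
502

Using Chinese Remainder Theorem:
M = 44 × 25 = 1100
M1 = 25, M2 = 44
y1 = 25^(-1) mod 44 = 37
y2 = 44^(-1) mod 25 = 4
x = (18×25×37 + 2×44×4) mod 1100 = 502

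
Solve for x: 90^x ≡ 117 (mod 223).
71

Baby-step giant-step with step n = ⌈√223⌉ = 15.
Baby steps 90^j mod 223 (j:value) for j=0..14: 0:1, 1:90, 2:72, 3:13, 4:55, 5:44, 6:169, 7:46, 8:126, 9:190, 10:152, 11:77, 12:17, 13:192, 14:109.
Giant-step multiplier: 90^(-15) ≡ 90^(222-15) = 90^207 ≡ 111 (mod 223).
Giant steps γ_i = 117·111^i mod 223: γ_0=117, γ_1=53, γ_2=85, γ_3=69, γ_4=77 (in table at j=11).
x = i·n + j = 4·15 + 11 = 71.
Check: 90^71 ≡ 117 (mod 223).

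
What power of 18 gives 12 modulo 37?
8

Baby-step giant-step with step n = ⌈√37⌉ = 7.
Baby steps 18^j mod 37 (j:value) for j=0..6: 0:1, 1:18, 2:28, 3:23, 4:7, 5:15, 6:11.
Giant-step multiplier: 18^(-7) ≡ 18^(36-7) = 18^29 ≡ 20 (mod 37).
Giant steps γ_i = 12·20^i mod 37: γ_0=12, γ_1=18 (in table at j=1).
x = i·n + j = 1·7 + 1 = 8.
Check: 18^8 ≡ 12 (mod 37).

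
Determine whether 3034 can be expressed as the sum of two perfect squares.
3² + 55² (a=3, b=55)

Factorization: 3034 = 2 × 37 × 41
By Fermat: n is sum of two squares iff every prime p ≡ 3 (mod 4) appears to even power.
All primes ≡ 3 (mod 4) appear to even power.
Search a = 0, 1, 2, … for 3034 - a² a perfect square: first hit at a = 3: 3034 - 9 = 3025 = 55².
3034 = 3² + 55² = 9 + 3025 ✓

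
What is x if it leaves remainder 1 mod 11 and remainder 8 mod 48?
56

Using Chinese Remainder Theorem:
M = 11 × 48 = 528
M1 = 48, M2 = 11
y1 = 48^(-1) mod 11 = 3
y2 = 11^(-1) mod 48 = 35
x = (1×48×3 + 8×11×35) mod 528 = 56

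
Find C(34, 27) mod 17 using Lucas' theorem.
0

Using Lucas' theorem:
Write n=34 and k=27 in base 17:
n in base 17: [2, 0]
k in base 17: [1, 10]
C(34,27) mod 17 = ∏ C(n_i, k_i) mod 17
Digit binomials (mod 17): C(2,1) = 2; C(0,10) = 0 (k_i > n_i)
Product: 2 × 0 = 0 ≡ 0 (mod 17)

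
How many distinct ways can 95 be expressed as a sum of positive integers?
104651419

p(n) counts ways to write n as a sum of positive integers (order ignored).
Euler's pentagonal recurrence: p(k) = p(k-1) + p(k-2) - p(k-5) - p(k-7) + p(k-12) + p(k-15) - ... (offsets j(3j∓1)/2, signs ++--, p(0)=1, p(<0)=0).
DP table for k = 0..94: p(0)=1, p(1)=1, p(2)=2, p(3)=3, p(4)=5, p(5)=7, p(6)=11, p(7)=15, p(8)=22, p(9)=30, p(10)=42, p(11)=56, p(12)=77, p(13)=101, p(14)=135, p(15)=176, p(16)=231, p(17)=297, p(18)=385, p(19)=490, p(20)=627, p(21)=792, p(22)=1002, p(23)=1255, p(24)=1575, p(25)=1958, p(26)=2436, p(27)=3010, p(28)=3718, p(29)=4565, p(30)=5604, p(31)=6842, p(32)=8349, p(33)=10143, p(34)=12310, p(35)=14883, p(36)=17977, p(37)=21637, p(38)=26015, p(39)=31185, p(40)=37338, p(41)=44583, p(42)=53174, p(43)=63261, p(44)=75175, p(45)=89134, p(46)=105558, p(47)=124754, p(48)=147273, p(49)=173525, p(50)=204226, p(51)=239943, p(52)=281589, p(53)=329931, p(54)=386155, p(55)=451276, p(56)=526823, p(57)=614154, p(58)=715220, p(59)=831820, p(60)=966467, p(61)=1121505, p(62)=1300156, p(63)=1505499, p(64)=1741630, p(65)=2012558, p(66)=2323520, p(67)=2679689, p(68)=3087735, p(69)=3554345, p(70)=4087968, p(71)=4697205, p(72)=5392783, p(73)=6185689, p(74)=7089500, p(75)=8118264, p(76)=9289091, p(77)=10619863, p(78)=12132164, p(79)=13848650, p(80)=15796476, p(81)=18004327, p(82)=20506255, p(83)=23338469, p(84)=26543660, p(85)=30167357, p(86)=34262962, p(87)=38887673, p(88)=44108109, p(89)=49995925, p(90)=56634173, p(91)=64112359, p(92)=72533807, p(93)=82010177, p(94)=92669720.
Final step: p(95) = p(94) + p(93) - p(90) - p(88) + p(83) + p(80) - p(73) - p(69) + p(60) + p(55) - p(44) - p(38) + p(25) + p(18) - p(3)
= 92669720 + 82010177 - 56634173 - 44108109 + 23338469 + 15796476 - 6185689 - 3554345 + 966467 + 451276 - 75175 - 26015 + 1958 + 385 - 3
= 104651419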